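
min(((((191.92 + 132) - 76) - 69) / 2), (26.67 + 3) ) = 29.67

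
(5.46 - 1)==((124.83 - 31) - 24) False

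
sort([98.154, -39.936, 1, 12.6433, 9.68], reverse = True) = [98.154, 12.6433, 9.68, 1, -39.936]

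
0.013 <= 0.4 True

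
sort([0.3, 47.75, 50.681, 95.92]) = [0.3, 47.75, 50.681, 95.92]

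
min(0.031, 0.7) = 0.031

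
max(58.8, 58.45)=58.8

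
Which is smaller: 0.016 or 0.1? 0.016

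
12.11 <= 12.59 True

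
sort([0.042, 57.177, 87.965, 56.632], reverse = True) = [87.965, 57.177, 56.632, 0.042]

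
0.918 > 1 False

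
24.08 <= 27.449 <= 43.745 True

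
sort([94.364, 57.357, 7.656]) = [7.656, 57.357, 94.364]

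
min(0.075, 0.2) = 0.075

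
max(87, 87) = 87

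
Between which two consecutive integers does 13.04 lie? 13 and 14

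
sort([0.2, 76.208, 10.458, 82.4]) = [0.2, 10.458, 76.208, 82.4]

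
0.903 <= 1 True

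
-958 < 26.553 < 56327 True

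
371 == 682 False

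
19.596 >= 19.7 False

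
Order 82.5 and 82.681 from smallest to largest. 82.5, 82.681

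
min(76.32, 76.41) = 76.32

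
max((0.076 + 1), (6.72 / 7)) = 1.076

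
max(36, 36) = 36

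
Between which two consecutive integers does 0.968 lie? 0 and 1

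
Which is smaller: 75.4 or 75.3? 75.3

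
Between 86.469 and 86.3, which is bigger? 86.469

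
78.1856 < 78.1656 False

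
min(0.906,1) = 0.906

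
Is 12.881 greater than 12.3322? Yes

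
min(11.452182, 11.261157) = 11.261157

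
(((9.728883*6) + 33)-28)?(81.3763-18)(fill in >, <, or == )<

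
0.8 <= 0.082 False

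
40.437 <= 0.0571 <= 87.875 False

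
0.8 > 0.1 True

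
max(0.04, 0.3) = 0.3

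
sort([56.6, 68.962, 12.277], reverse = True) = [68.962, 56.6, 12.277]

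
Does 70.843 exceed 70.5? Yes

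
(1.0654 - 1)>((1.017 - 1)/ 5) True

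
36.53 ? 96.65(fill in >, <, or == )<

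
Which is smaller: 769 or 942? 769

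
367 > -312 True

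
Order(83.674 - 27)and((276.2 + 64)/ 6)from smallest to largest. (83.674 - 27), ((276.2 + 64)/ 6)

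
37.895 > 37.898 False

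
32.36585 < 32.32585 False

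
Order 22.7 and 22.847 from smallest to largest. 22.7, 22.847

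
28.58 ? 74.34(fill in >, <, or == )<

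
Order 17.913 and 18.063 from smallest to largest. 17.913, 18.063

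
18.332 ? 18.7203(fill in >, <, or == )<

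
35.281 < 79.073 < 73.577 False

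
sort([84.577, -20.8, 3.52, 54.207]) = [-20.8, 3.52, 54.207, 84.577]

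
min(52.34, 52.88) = 52.34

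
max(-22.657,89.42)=89.42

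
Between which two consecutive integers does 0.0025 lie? 0 and 1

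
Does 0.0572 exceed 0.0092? Yes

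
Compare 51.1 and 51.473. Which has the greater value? 51.473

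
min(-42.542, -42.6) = -42.6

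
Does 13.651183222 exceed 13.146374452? Yes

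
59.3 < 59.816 True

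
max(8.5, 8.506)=8.506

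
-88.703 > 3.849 False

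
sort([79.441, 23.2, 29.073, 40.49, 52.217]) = [23.2, 29.073, 40.49, 52.217, 79.441]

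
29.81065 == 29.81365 False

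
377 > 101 True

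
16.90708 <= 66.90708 True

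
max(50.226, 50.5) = 50.5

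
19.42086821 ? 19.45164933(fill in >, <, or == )<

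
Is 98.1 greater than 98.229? No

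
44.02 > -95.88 True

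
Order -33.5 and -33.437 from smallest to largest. -33.5, -33.437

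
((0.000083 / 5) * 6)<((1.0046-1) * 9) True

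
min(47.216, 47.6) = 47.216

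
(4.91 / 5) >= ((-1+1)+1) False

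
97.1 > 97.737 False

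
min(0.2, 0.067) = 0.067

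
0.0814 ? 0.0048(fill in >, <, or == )>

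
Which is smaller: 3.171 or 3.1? 3.1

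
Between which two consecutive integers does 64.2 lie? 64 and 65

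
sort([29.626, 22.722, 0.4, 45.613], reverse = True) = [45.613, 29.626, 22.722, 0.4]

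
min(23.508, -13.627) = -13.627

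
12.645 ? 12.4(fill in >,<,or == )>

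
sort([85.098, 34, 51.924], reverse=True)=[85.098, 51.924, 34]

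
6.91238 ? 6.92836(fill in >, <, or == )<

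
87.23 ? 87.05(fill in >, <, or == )>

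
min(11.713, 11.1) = 11.1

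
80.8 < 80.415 False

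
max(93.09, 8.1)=93.09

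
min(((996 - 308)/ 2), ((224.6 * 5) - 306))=344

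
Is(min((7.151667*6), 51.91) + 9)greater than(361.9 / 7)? Yes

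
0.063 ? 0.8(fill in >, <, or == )<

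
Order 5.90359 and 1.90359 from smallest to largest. 1.90359, 5.90359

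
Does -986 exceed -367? No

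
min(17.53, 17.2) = 17.2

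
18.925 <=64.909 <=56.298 False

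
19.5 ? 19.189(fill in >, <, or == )>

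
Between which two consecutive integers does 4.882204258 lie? 4 and 5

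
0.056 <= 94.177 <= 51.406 False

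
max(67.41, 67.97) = 67.97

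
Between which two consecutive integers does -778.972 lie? -779 and -778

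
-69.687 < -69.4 True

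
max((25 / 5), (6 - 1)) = 5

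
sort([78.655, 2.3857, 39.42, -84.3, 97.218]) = [-84.3, 2.3857, 39.42, 78.655, 97.218]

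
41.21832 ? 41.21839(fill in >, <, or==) <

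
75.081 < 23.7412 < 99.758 False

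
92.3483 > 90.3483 True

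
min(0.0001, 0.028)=0.0001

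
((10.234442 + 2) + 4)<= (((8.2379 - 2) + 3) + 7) True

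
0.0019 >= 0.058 False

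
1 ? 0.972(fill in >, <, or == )>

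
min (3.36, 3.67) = 3.36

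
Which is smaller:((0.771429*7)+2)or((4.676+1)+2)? ((0.771429*7)+2)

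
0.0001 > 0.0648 False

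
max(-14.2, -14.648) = -14.2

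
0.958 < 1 True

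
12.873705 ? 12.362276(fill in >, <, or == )>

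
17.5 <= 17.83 True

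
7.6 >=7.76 False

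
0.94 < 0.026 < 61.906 False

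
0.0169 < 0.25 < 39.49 True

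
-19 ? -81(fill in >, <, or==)>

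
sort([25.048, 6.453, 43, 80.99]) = [6.453, 25.048, 43, 80.99]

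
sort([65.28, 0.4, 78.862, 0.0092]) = [0.0092, 0.4, 65.28, 78.862]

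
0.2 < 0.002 False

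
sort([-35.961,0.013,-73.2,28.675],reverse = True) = [28.675,0.013,-35.961,-73.2]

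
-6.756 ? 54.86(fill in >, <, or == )<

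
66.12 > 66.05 True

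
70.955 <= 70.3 False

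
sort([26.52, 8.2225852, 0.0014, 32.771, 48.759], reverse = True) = [48.759, 32.771, 26.52, 8.2225852, 0.0014]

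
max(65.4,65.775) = 65.775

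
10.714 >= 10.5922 True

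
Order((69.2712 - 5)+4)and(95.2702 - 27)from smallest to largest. (95.2702 - 27), ((69.2712 - 5)+4)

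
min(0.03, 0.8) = 0.03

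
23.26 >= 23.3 False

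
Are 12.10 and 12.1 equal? Yes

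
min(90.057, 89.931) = 89.931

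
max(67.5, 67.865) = 67.865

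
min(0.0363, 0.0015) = 0.0015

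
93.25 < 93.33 True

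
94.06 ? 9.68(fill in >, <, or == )>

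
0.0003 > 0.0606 False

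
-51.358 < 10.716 True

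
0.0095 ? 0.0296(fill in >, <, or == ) <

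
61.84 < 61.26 False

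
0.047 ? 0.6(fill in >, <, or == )<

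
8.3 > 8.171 True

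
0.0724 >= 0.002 True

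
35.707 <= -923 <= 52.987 False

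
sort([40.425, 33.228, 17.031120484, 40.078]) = [17.031120484, 33.228, 40.078, 40.425]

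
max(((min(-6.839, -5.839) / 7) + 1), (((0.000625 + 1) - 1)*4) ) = 0.023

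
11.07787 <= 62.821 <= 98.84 True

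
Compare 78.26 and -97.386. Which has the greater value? 78.26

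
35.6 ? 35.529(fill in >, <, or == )>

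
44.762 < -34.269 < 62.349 False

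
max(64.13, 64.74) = 64.74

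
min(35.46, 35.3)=35.3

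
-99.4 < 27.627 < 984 True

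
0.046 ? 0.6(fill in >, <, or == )<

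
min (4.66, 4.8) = 4.66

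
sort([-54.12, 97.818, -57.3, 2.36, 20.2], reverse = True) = [97.818, 20.2, 2.36, -54.12, -57.3]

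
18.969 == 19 False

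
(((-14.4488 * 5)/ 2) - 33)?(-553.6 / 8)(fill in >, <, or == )>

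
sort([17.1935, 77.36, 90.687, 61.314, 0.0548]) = [0.0548, 17.1935, 61.314, 77.36, 90.687]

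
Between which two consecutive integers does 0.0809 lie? 0 and 1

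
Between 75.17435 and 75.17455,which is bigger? 75.17455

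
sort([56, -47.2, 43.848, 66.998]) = [-47.2, 43.848, 56, 66.998]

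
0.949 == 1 False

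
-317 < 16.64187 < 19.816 True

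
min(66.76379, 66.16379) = 66.16379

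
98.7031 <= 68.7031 False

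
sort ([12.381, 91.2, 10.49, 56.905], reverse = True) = [91.2, 56.905, 12.381, 10.49]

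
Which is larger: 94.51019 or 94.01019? 94.51019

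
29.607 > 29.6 True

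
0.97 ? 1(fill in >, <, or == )<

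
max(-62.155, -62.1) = -62.1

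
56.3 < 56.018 False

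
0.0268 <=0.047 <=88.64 True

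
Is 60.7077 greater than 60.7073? Yes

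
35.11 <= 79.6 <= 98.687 True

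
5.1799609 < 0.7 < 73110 False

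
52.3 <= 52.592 True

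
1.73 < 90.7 True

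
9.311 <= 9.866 True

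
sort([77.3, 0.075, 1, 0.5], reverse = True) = [77.3, 1, 0.5, 0.075]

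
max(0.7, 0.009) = 0.7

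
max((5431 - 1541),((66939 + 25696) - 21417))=71218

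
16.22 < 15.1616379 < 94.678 False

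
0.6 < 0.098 False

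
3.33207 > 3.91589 False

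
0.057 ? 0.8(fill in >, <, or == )<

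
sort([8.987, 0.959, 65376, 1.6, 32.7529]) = [0.959, 1.6, 8.987, 32.7529, 65376]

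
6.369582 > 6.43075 False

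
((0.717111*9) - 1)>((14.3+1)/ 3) True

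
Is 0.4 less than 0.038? No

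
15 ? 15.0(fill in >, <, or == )==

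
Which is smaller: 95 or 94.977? 94.977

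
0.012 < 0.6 True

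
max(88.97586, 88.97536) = 88.97586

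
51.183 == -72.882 False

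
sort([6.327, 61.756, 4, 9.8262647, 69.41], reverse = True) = [69.41, 61.756, 9.8262647, 6.327, 4]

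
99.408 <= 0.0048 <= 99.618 False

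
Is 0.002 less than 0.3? Yes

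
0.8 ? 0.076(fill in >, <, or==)>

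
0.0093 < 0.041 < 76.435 True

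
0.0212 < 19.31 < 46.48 True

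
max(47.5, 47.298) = 47.5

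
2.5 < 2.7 True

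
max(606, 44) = 606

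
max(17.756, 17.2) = 17.756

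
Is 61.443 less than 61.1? No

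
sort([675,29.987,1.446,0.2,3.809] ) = [0.2,1.446,3.809,29.987,675]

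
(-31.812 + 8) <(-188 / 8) True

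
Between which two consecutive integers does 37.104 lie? 37 and 38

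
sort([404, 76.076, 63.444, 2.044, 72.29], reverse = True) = [404, 76.076, 72.29, 63.444, 2.044]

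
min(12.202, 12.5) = 12.202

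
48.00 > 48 False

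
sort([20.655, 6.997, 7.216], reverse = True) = [20.655, 7.216, 6.997]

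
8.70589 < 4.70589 False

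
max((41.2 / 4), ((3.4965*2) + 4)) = 10.993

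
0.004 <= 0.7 True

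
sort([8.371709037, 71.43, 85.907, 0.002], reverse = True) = [85.907, 71.43, 8.371709037, 0.002]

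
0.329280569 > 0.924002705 False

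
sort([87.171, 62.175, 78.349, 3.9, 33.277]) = [3.9, 33.277, 62.175, 78.349, 87.171]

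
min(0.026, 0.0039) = 0.0039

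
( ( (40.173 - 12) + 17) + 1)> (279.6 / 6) False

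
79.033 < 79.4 True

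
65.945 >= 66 False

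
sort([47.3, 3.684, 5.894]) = [3.684, 5.894, 47.3]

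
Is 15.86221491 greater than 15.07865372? Yes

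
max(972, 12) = 972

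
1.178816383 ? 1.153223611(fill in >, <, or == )>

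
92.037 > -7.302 True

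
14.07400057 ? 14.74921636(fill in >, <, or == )<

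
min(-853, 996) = -853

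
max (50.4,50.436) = 50.436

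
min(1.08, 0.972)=0.972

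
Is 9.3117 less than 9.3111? No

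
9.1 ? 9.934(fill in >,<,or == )<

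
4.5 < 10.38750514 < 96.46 True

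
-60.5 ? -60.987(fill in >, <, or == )>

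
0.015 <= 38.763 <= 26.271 False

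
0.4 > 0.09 True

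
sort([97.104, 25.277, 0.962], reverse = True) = [97.104, 25.277, 0.962]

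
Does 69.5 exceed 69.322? Yes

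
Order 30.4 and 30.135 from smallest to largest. 30.135, 30.4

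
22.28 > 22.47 False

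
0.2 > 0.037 True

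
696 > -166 True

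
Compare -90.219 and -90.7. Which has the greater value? -90.219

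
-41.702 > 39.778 False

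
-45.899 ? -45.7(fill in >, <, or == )<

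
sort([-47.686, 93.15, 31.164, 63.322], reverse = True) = [93.15, 63.322, 31.164, -47.686]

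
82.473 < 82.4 False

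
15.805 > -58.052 True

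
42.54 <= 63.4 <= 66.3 True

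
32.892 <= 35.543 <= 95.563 True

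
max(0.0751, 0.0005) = 0.0751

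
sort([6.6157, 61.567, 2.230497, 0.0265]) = [0.0265, 2.230497, 6.6157, 61.567]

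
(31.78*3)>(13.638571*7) False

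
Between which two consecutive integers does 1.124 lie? 1 and 2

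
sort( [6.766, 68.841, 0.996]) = [0.996, 6.766, 68.841]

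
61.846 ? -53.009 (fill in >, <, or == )>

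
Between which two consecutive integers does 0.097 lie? 0 and 1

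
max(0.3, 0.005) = 0.3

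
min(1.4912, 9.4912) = 1.4912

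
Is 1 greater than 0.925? Yes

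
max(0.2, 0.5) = 0.5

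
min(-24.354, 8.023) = -24.354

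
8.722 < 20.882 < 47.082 True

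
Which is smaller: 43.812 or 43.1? 43.1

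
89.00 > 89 False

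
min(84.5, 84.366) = 84.366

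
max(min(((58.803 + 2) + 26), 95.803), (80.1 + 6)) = 86.803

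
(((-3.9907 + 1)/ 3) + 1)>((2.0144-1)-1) False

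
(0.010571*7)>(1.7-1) False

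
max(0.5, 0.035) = 0.5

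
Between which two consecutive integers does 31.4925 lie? 31 and 32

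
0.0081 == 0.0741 False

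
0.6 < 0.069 False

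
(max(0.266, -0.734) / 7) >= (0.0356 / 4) True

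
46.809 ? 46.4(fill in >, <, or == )>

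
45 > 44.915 True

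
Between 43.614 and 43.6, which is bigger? 43.614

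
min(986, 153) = 153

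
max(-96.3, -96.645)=-96.3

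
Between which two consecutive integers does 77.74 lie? 77 and 78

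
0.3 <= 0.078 False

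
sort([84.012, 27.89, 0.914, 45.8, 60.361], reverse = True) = [84.012, 60.361, 45.8, 27.89, 0.914]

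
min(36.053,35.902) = 35.902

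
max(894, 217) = 894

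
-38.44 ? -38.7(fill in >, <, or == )>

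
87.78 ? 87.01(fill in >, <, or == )>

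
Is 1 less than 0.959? No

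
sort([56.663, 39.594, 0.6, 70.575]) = [0.6, 39.594, 56.663, 70.575]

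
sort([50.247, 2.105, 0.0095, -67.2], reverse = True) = [50.247, 2.105, 0.0095, -67.2]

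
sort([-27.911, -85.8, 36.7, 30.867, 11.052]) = [-85.8, -27.911, 11.052, 30.867, 36.7]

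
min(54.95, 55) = 54.95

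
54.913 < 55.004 True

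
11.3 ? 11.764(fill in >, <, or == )<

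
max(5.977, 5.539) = 5.977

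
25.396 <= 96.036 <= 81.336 False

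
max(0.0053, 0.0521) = 0.0521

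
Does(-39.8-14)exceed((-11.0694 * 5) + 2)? No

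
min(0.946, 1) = 0.946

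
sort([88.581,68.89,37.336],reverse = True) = [88.581,68.89,37.336]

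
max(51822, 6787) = 51822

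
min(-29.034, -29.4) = -29.4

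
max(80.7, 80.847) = 80.847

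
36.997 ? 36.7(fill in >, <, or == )>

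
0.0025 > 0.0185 False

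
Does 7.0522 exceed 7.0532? No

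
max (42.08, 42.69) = 42.69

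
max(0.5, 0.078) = 0.5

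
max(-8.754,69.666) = 69.666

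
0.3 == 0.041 False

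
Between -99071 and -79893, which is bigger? -79893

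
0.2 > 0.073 True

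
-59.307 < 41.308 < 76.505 True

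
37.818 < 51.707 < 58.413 True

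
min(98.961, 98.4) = 98.4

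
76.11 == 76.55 False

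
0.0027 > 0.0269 False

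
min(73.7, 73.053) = 73.053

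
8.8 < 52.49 True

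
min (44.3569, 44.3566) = 44.3566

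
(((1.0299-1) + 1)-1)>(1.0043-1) True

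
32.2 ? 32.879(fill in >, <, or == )<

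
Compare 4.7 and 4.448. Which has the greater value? 4.7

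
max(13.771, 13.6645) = 13.771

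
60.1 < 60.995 True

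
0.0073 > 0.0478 False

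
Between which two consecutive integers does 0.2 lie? 0 and 1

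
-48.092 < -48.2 False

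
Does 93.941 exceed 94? No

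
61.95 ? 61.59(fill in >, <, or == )>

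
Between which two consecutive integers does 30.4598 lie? 30 and 31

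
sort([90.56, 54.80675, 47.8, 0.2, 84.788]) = [0.2, 47.8, 54.80675, 84.788, 90.56]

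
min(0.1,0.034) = 0.034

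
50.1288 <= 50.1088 False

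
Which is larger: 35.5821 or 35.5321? 35.5821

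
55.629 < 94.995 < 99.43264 True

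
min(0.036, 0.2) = 0.036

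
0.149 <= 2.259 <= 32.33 True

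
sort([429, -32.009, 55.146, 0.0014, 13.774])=[-32.009, 0.0014, 13.774, 55.146, 429]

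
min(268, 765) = 268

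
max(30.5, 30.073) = 30.5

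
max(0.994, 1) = 1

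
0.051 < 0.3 True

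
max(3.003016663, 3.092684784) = 3.092684784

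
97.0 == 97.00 True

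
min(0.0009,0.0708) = 0.0009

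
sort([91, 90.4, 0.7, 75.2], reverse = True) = [91, 90.4, 75.2, 0.7]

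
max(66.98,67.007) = 67.007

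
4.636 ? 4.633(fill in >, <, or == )>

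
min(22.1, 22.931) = 22.1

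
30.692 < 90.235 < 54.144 False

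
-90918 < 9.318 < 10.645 True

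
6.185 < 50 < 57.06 True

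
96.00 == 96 True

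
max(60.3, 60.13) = 60.3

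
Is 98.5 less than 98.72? Yes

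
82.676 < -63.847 False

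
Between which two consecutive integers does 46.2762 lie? 46 and 47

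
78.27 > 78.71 False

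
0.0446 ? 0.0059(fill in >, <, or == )>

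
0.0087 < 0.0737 True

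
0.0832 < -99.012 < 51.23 False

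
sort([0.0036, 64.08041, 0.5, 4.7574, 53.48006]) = [0.0036, 0.5, 4.7574, 53.48006, 64.08041]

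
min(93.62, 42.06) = 42.06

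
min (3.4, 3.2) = 3.2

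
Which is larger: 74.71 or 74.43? 74.71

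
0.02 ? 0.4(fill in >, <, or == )<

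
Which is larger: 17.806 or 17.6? 17.806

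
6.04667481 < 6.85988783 True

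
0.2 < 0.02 False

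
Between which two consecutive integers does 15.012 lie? 15 and 16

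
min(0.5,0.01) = 0.01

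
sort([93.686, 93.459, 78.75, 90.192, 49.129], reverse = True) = [93.686, 93.459, 90.192, 78.75, 49.129]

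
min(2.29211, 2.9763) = 2.29211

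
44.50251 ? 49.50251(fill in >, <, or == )<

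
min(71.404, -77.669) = -77.669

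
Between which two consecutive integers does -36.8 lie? -37 and -36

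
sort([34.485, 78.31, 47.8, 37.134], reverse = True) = [78.31, 47.8, 37.134, 34.485]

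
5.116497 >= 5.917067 False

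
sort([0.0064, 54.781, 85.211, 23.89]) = [0.0064, 23.89, 54.781, 85.211]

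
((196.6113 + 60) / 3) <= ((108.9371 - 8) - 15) True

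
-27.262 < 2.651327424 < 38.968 True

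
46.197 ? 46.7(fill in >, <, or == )<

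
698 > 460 True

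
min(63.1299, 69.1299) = 63.1299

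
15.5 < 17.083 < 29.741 True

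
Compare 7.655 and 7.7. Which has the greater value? 7.7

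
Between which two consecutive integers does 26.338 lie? 26 and 27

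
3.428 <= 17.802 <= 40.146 True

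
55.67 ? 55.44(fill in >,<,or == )>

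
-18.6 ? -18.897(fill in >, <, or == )>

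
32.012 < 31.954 False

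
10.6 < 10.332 False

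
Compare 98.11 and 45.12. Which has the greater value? 98.11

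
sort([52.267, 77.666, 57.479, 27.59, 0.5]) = [0.5, 27.59, 52.267, 57.479, 77.666]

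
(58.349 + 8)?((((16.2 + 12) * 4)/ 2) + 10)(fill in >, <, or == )<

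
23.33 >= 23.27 True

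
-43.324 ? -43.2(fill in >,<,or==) <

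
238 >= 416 False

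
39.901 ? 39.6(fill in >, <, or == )>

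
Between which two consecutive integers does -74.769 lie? -75 and -74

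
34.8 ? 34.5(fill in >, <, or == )>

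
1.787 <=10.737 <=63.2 True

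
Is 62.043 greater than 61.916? Yes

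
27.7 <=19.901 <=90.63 False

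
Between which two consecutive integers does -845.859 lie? -846 and -845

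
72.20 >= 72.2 True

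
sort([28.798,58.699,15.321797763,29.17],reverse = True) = [58.699,29.17,28.798,15.321797763]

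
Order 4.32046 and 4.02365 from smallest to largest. 4.02365, 4.32046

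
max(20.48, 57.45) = 57.45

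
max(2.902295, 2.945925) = 2.945925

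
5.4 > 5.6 False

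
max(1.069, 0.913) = 1.069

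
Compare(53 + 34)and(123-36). They are equal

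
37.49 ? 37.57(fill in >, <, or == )<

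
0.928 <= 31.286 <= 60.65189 True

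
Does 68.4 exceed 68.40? No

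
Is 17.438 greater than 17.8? No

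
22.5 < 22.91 True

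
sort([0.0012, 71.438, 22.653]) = [0.0012, 22.653, 71.438]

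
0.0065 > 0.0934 False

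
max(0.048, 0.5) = 0.5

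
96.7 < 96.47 False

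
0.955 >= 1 False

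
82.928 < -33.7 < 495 False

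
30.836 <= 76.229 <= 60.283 False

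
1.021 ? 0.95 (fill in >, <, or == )>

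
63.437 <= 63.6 True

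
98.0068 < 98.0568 True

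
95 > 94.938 True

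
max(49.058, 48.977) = 49.058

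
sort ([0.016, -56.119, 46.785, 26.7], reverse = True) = [46.785, 26.7, 0.016, -56.119]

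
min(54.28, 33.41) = 33.41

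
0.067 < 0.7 True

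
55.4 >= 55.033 True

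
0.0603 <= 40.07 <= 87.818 True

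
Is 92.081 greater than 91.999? Yes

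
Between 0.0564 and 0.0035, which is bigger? 0.0564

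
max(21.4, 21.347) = 21.4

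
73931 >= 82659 False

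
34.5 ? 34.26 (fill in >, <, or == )>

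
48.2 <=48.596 True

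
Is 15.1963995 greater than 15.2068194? No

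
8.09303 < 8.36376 True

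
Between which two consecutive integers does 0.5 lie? 0 and 1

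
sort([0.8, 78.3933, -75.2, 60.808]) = [-75.2, 0.8, 60.808, 78.3933]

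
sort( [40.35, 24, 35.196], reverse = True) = [40.35, 35.196, 24]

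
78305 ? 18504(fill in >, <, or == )>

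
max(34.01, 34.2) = 34.2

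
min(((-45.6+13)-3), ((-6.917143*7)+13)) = -35.6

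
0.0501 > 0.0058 True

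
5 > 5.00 False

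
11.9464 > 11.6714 True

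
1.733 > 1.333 True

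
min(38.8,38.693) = 38.693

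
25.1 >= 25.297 False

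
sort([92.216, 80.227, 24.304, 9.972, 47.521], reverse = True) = [92.216, 80.227, 47.521, 24.304, 9.972]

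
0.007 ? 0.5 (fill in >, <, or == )<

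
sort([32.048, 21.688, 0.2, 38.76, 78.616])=[0.2, 21.688, 32.048, 38.76, 78.616]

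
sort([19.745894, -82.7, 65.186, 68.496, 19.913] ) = [-82.7, 19.745894, 19.913, 65.186, 68.496]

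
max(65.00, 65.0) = 65.0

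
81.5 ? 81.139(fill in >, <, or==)>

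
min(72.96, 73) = 72.96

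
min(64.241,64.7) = 64.241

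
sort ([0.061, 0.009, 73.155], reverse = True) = [73.155, 0.061, 0.009]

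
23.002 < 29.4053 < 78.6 True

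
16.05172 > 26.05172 False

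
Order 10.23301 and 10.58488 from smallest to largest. 10.23301, 10.58488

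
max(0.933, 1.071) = 1.071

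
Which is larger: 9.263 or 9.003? 9.263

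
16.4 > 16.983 False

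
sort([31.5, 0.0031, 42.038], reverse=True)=[42.038, 31.5, 0.0031]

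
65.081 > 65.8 False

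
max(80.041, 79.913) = 80.041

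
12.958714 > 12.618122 True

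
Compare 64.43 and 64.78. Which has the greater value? 64.78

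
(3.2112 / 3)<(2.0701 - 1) False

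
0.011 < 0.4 True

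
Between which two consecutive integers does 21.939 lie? 21 and 22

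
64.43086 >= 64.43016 True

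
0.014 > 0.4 False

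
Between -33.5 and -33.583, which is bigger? -33.5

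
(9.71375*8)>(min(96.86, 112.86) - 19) False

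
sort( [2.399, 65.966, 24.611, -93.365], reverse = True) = [65.966, 24.611, 2.399, -93.365]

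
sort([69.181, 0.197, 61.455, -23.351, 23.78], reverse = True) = [69.181, 61.455, 23.78, 0.197, -23.351]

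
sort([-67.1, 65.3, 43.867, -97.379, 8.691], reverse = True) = [65.3, 43.867, 8.691, -67.1, -97.379]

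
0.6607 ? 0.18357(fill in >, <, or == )>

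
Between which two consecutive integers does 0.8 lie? 0 and 1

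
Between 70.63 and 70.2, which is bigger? 70.63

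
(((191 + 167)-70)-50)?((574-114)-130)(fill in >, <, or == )<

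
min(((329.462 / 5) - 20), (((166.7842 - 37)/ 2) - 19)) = 45.8921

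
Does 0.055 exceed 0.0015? Yes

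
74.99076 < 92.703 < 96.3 True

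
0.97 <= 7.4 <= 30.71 True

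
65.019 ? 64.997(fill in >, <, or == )>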